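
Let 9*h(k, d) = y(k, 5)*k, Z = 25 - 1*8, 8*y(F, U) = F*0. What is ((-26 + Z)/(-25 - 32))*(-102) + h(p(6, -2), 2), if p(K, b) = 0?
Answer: -306/19 ≈ -16.105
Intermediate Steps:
y(F, U) = 0 (y(F, U) = (F*0)/8 = (⅛)*0 = 0)
Z = 17 (Z = 25 - 8 = 17)
h(k, d) = 0 (h(k, d) = (0*k)/9 = (⅑)*0 = 0)
((-26 + Z)/(-25 - 32))*(-102) + h(p(6, -2), 2) = ((-26 + 17)/(-25 - 32))*(-102) + 0 = -9/(-57)*(-102) + 0 = -9*(-1/57)*(-102) + 0 = (3/19)*(-102) + 0 = -306/19 + 0 = -306/19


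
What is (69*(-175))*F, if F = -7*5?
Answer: 422625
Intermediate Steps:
F = -35
(69*(-175))*F = (69*(-175))*(-35) = -12075*(-35) = 422625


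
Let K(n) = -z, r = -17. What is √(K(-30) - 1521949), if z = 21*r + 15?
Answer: I*√1521607 ≈ 1233.5*I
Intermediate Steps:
z = -342 (z = 21*(-17) + 15 = -357 + 15 = -342)
K(n) = 342 (K(n) = -1*(-342) = 342)
√(K(-30) - 1521949) = √(342 - 1521949) = √(-1521607) = I*√1521607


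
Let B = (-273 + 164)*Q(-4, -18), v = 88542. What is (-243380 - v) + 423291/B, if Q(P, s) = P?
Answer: -144294701/436 ≈ -3.3095e+5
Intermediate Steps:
B = 436 (B = (-273 + 164)*(-4) = -109*(-4) = 436)
(-243380 - v) + 423291/B = (-243380 - 1*88542) + 423291/436 = (-243380 - 88542) + 423291*(1/436) = -331922 + 423291/436 = -144294701/436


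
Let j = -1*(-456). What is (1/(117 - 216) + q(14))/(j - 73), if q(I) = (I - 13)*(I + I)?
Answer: 2771/37917 ≈ 0.073081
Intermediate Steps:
j = 456
q(I) = 2*I*(-13 + I) (q(I) = (-13 + I)*(2*I) = 2*I*(-13 + I))
(1/(117 - 216) + q(14))/(j - 73) = (1/(117 - 216) + 2*14*(-13 + 14))/(456 - 73) = (1/(-99) + 2*14*1)/383 = (-1/99 + 28)*(1/383) = (2771/99)*(1/383) = 2771/37917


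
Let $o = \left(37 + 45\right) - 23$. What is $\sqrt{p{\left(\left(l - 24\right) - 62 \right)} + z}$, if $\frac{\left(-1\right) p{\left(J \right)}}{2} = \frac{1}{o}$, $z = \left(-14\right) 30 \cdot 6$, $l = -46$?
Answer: $\frac{i \sqrt{8772238}}{59} \approx 50.2 i$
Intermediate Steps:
$z = -2520$ ($z = \left(-420\right) 6 = -2520$)
$o = 59$ ($o = 82 - 23 = 59$)
$p{\left(J \right)} = - \frac{2}{59}$
$\sqrt{p{\left(\left(l - 24\right) - 62 \right)} + z} = \sqrt{- \frac{2}{59} - 2520} = \sqrt{- \frac{148682}{59}} = \frac{i \sqrt{8772238}}{59}$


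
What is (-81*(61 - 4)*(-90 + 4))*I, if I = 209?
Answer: 82985958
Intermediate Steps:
(-81*(61 - 4)*(-90 + 4))*I = -81*(61 - 4)*(-90 + 4)*209 = -4617*(-86)*209 = -81*(-4902)*209 = 397062*209 = 82985958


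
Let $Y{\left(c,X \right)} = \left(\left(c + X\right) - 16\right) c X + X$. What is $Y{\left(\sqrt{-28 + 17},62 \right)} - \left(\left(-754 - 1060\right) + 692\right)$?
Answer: $502 + 2852 i \sqrt{11} \approx 502.0 + 9459.0 i$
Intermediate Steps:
$Y{\left(c,X \right)} = X + X c \left(-16 + X + c\right)$ ($Y{\left(c,X \right)} = \left(\left(X + c\right) - 16\right) c X + X = \left(-16 + X + c\right) c X + X = c \left(-16 + X + c\right) X + X = X c \left(-16 + X + c\right) + X = X + X c \left(-16 + X + c\right)$)
$Y{\left(\sqrt{-28 + 17},62 \right)} - \left(\left(-754 - 1060\right) + 692\right) = 62 \left(1 + \left(\sqrt{-28 + 17}\right)^{2} - 16 \sqrt{-28 + 17} + 62 \sqrt{-28 + 17}\right) - \left(\left(-754 - 1060\right) + 692\right) = 62 \left(1 + \left(\sqrt{-11}\right)^{2} - 16 \sqrt{-11} + 62 \sqrt{-11}\right) - \left(-1814 + 692\right) = 62 \left(1 + \left(i \sqrt{11}\right)^{2} - 16 i \sqrt{11} + 62 i \sqrt{11}\right) - -1122 = 62 \left(1 - 11 - 16 i \sqrt{11} + 62 i \sqrt{11}\right) + 1122 = 62 \left(-10 + 46 i \sqrt{11}\right) + 1122 = \left(-620 + 2852 i \sqrt{11}\right) + 1122 = 502 + 2852 i \sqrt{11}$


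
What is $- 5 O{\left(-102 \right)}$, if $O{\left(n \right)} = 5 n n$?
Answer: $-260100$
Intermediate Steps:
$O{\left(n \right)} = 5 n^{2}$
$- 5 O{\left(-102 \right)} = - 5 \cdot 5 \left(-102\right)^{2} = - 5 \cdot 5 \cdot 10404 = \left(-5\right) 52020 = -260100$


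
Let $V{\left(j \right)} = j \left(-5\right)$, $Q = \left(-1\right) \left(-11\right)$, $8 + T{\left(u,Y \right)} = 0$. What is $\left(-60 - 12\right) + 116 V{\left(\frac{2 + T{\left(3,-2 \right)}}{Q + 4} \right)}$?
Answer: $160$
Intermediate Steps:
$T{\left(u,Y \right)} = -8$ ($T{\left(u,Y \right)} = -8 + 0 = -8$)
$Q = 11$
$V{\left(j \right)} = - 5 j$
$\left(-60 - 12\right) + 116 V{\left(\frac{2 + T{\left(3,-2 \right)}}{Q + 4} \right)} = \left(-60 - 12\right) + 116 \left(- 5 \frac{2 - 8}{11 + 4}\right) = \left(-60 - 12\right) + 116 \left(- 5 \left(- \frac{6}{15}\right)\right) = -72 + 116 \left(- 5 \left(\left(-6\right) \frac{1}{15}\right)\right) = -72 + 116 \left(\left(-5\right) \left(- \frac{2}{5}\right)\right) = -72 + 116 \cdot 2 = -72 + 232 = 160$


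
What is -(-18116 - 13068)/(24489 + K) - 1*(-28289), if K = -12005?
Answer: 88297765/3121 ≈ 28292.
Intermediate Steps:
-(-18116 - 13068)/(24489 + K) - 1*(-28289) = -(-18116 - 13068)/(24489 - 12005) - 1*(-28289) = -(-31184)/12484 + 28289 = -1*(-7796/3121) + 28289 = 7796/3121 + 28289 = 88297765/3121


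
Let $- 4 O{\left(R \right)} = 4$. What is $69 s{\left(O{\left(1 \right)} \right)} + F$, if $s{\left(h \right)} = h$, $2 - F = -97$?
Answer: $30$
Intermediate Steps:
$F = 99$ ($F = 2 - -97 = 2 + 97 = 99$)
$O{\left(R \right)} = -1$ ($O{\left(R \right)} = \left(- \frac{1}{4}\right) 4 = -1$)
$69 s{\left(O{\left(1 \right)} \right)} + F = 69 \left(-1\right) + 99 = -69 + 99 = 30$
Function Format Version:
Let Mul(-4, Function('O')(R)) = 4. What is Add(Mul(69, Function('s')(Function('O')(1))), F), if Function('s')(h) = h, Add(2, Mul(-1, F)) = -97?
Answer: 30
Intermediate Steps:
F = 99 (F = Add(2, Mul(-1, -97)) = Add(2, 97) = 99)
Function('O')(R) = -1 (Function('O')(R) = Mul(Rational(-1, 4), 4) = -1)
Add(Mul(69, Function('s')(Function('O')(1))), F) = Add(Mul(69, -1), 99) = Add(-69, 99) = 30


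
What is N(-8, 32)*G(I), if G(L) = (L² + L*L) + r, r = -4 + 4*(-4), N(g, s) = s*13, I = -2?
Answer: -4992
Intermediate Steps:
N(g, s) = 13*s
r = -20 (r = -4 - 16 = -20)
G(L) = -20 + 2*L² (G(L) = (L² + L*L) - 20 = (L² + L²) - 20 = 2*L² - 20 = -20 + 2*L²)
N(-8, 32)*G(I) = (13*32)*(-20 + 2*(-2)²) = 416*(-20 + 2*4) = 416*(-20 + 8) = 416*(-12) = -4992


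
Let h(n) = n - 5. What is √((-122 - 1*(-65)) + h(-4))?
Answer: I*√66 ≈ 8.124*I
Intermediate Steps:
h(n) = -5 + n
√((-122 - 1*(-65)) + h(-4)) = √((-122 - 1*(-65)) + (-5 - 4)) = √((-122 + 65) - 9) = √(-57 - 9) = √(-66) = I*√66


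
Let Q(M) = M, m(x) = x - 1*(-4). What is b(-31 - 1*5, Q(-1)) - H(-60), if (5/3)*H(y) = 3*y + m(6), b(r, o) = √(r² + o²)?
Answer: 102 + √1297 ≈ 138.01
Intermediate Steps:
m(x) = 4 + x (m(x) = x + 4 = 4 + x)
b(r, o) = √(o² + r²)
H(y) = 6 + 9*y/5 (H(y) = 3*(3*y + (4 + 6))/5 = 3*(3*y + 10)/5 = 3*(10 + 3*y)/5 = 6 + 9*y/5)
b(-31 - 1*5, Q(-1)) - H(-60) = √((-1)² + (-31 - 1*5)²) - (6 + (9/5)*(-60)) = √(1 + (-31 - 5)²) - (6 - 108) = √(1 + (-36)²) - 1*(-102) = √(1 + 1296) + 102 = √1297 + 102 = 102 + √1297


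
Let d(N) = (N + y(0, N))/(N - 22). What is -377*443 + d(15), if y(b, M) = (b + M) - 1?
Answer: -1169106/7 ≈ -1.6702e+5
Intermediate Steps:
y(b, M) = -1 + M + b (y(b, M) = (M + b) - 1 = -1 + M + b)
d(N) = (-1 + 2*N)/(-22 + N) (d(N) = (N + (-1 + N + 0))/(N - 22) = (N + (-1 + N))/(-22 + N) = (-1 + 2*N)/(-22 + N))
-377*443 + d(15) = -377*443 + (-1 + 2*15)/(-22 + 15) = -167011 + (-1 + 30)/(-7) = -167011 - ⅐*29 = -167011 - 29/7 = -1169106/7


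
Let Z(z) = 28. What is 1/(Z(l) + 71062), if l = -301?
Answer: 1/71090 ≈ 1.4067e-5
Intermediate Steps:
1/(Z(l) + 71062) = 1/(28 + 71062) = 1/71090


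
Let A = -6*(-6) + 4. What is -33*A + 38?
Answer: -1282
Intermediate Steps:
A = 40 (A = 36 + 4 = 40)
-33*A + 38 = -33*40 + 38 = -1320 + 38 = -1282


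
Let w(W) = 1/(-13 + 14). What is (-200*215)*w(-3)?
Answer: -43000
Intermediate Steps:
w(W) = 1 (w(W) = 1/1 = 1)
(-200*215)*w(-3) = -200*215*1 = -43000*1 = -43000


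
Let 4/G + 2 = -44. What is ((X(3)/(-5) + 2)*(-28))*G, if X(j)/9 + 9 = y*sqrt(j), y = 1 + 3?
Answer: 5096/115 - 2016*sqrt(3)/115 ≈ 13.949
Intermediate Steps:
y = 4
G = -2/23 (G = 4/(-2 - 44) = 4/(-46) = 4*(-1/46) = -2/23 ≈ -0.086957)
X(j) = -81 + 36*sqrt(j) (X(j) = -81 + 9*(4*sqrt(j)) = -81 + 36*sqrt(j))
((X(3)/(-5) + 2)*(-28))*G = (((-81 + 36*sqrt(3))/(-5) + 2)*(-28))*(-2/23) = (((-81 + 36*sqrt(3))*(-1/5) + 2)*(-28))*(-2/23) = (((81/5 - 36*sqrt(3)/5) + 2)*(-28))*(-2/23) = ((91/5 - 36*sqrt(3)/5)*(-28))*(-2/23) = (-2548/5 + 1008*sqrt(3)/5)*(-2/23) = 5096/115 - 2016*sqrt(3)/115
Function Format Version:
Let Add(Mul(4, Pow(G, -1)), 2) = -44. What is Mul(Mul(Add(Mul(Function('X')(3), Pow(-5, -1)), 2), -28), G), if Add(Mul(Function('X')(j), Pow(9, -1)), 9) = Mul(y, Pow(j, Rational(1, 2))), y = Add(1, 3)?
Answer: Add(Rational(5096, 115), Mul(Rational(-2016, 115), Pow(3, Rational(1, 2)))) ≈ 13.949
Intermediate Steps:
y = 4
G = Rational(-2, 23) (G = Mul(4, Pow(Add(-2, -44), -1)) = Mul(4, Pow(-46, -1)) = Mul(4, Rational(-1, 46)) = Rational(-2, 23) ≈ -0.086957)
Function('X')(j) = Add(-81, Mul(36, Pow(j, Rational(1, 2)))) (Function('X')(j) = Add(-81, Mul(9, Mul(4, Pow(j, Rational(1, 2))))) = Add(-81, Mul(36, Pow(j, Rational(1, 2)))))
Mul(Mul(Add(Mul(Function('X')(3), Pow(-5, -1)), 2), -28), G) = Mul(Mul(Add(Mul(Add(-81, Mul(36, Pow(3, Rational(1, 2)))), Pow(-5, -1)), 2), -28), Rational(-2, 23)) = Mul(Mul(Add(Mul(Add(-81, Mul(36, Pow(3, Rational(1, 2)))), Rational(-1, 5)), 2), -28), Rational(-2, 23)) = Mul(Mul(Add(Add(Rational(81, 5), Mul(Rational(-36, 5), Pow(3, Rational(1, 2)))), 2), -28), Rational(-2, 23)) = Mul(Mul(Add(Rational(91, 5), Mul(Rational(-36, 5), Pow(3, Rational(1, 2)))), -28), Rational(-2, 23)) = Mul(Add(Rational(-2548, 5), Mul(Rational(1008, 5), Pow(3, Rational(1, 2)))), Rational(-2, 23)) = Add(Rational(5096, 115), Mul(Rational(-2016, 115), Pow(3, Rational(1, 2))))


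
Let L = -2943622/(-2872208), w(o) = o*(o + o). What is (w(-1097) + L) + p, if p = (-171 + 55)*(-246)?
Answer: 3497423092627/1436104 ≈ 2.4354e+6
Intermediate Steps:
w(o) = 2*o² (w(o) = o*(2*o) = 2*o²)
p = 28536 (p = -116*(-246) = 28536)
L = 1471811/1436104 (L = -2943622*(-1/2872208) = 1471811/1436104 ≈ 1.0249)
(w(-1097) + L) + p = (2*(-1097)² + 1471811/1436104) + 28536 = (2*1203409 + 1471811/1436104) + 28536 = (2406818 + 1471811/1436104) + 28536 = 3456442428883/1436104 + 28536 = 3497423092627/1436104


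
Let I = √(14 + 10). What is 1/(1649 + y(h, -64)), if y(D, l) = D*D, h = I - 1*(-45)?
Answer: 1849/6740402 - 45*√6/3370201 ≈ 0.00024161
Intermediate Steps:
I = 2*√6 (I = √24 = 2*√6 ≈ 4.8990)
h = 45 + 2*√6 (h = 2*√6 - 1*(-45) = 2*√6 + 45 = 45 + 2*√6 ≈ 49.899)
y(D, l) = D²
1/(1649 + y(h, -64)) = 1/(1649 + (45 + 2*√6)²)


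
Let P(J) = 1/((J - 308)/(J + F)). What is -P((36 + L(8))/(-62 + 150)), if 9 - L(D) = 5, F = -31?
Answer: -336/3383 ≈ -0.099320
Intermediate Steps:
L(D) = 4 (L(D) = 9 - 1*5 = 9 - 5 = 4)
P(J) = (-31 + J)/(-308 + J) (P(J) = 1/((J - 308)/(J - 31)) = 1/((-308 + J)/(-31 + J)) = (-31 + J)/(-308 + J))
-P((36 + L(8))/(-62 + 150)) = -(-31 + (36 + 4)/(-62 + 150))/(-308 + (36 + 4)/(-62 + 150)) = -(-31 + 40/88)/(-308 + 40/88) = -(-31 + 40*(1/88))/(-308 + 40*(1/88)) = -(-31 + 5/11)/(-308 + 5/11) = -(-336)/((-3383/11)*11) = -(-11)*(-336)/(3383*11) = -1*336/3383 = -336/3383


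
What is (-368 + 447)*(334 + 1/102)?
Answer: 2691451/102 ≈ 26387.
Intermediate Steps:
(-368 + 447)*(334 + 1/102) = 79*(334 + 1/102) = 79*(34069/102) = 2691451/102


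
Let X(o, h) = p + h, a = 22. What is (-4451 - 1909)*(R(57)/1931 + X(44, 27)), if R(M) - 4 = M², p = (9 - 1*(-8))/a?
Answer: -3979474260/21241 ≈ -1.8735e+5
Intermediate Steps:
p = 17/22 (p = (9 - 1*(-8))/22 = (9 + 8)*(1/22) = 17*(1/22) = 17/22 ≈ 0.77273)
X(o, h) = 17/22 + h
R(M) = 4 + M²
(-4451 - 1909)*(R(57)/1931 + X(44, 27)) = (-4451 - 1909)*((4 + 57²)/1931 + (17/22 + 27)) = -6360*((4 + 3249)*(1/1931) + 611/22) = -6360*(3253*(1/1931) + 611/22) = -6360*(3253/1931 + 611/22) = -6360*1251407/42482 = -3979474260/21241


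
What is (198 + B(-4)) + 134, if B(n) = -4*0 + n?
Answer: 328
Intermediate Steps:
B(n) = n (B(n) = 0 + n = n)
(198 + B(-4)) + 134 = (198 - 4) + 134 = 194 + 134 = 328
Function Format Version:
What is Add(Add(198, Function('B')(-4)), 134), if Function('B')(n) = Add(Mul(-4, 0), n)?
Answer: 328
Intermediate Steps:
Function('B')(n) = n (Function('B')(n) = Add(0, n) = n)
Add(Add(198, Function('B')(-4)), 134) = Add(Add(198, -4), 134) = Add(194, 134) = 328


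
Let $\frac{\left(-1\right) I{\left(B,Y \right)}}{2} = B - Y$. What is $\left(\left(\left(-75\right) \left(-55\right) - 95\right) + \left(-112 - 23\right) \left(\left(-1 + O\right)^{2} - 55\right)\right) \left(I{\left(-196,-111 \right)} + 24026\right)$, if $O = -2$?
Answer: $247767040$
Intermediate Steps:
$I{\left(B,Y \right)} = - 2 B + 2 Y$ ($I{\left(B,Y \right)} = - 2 \left(B - Y\right) = - 2 B + 2 Y$)
$\left(\left(\left(-75\right) \left(-55\right) - 95\right) + \left(-112 - 23\right) \left(\left(-1 + O\right)^{2} - 55\right)\right) \left(I{\left(-196,-111 \right)} + 24026\right) = \left(\left(\left(-75\right) \left(-55\right) - 95\right) + \left(-112 - 23\right) \left(\left(-1 - 2\right)^{2} - 55\right)\right) \left(\left(\left(-2\right) \left(-196\right) + 2 \left(-111\right)\right) + 24026\right) = \left(\left(4125 - 95\right) - 135 \left(\left(-3\right)^{2} - 55\right)\right) \left(\left(392 - 222\right) + 24026\right) = \left(4030 - 135 \left(9 - 55\right)\right) \left(170 + 24026\right) = \left(4030 - -6210\right) 24196 = \left(4030 + 6210\right) 24196 = 10240 \cdot 24196 = 247767040$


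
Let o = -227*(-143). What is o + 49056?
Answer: 81517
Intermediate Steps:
o = 32461
o + 49056 = 32461 + 49056 = 81517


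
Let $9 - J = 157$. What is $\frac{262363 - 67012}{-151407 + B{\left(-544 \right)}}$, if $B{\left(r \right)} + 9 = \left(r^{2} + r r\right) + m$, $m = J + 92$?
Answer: $\frac{65117}{146800} \approx 0.44358$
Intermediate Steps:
$J = -148$ ($J = 9 - 157 = -148$)
$m = -56$ ($m = -148 + 92 = -56$)
$B{\left(r \right)} = -65 + 2 r^{2}$ ($B{\left(r \right)} = -9 - \left(56 - r^{2} - r r\right) = -9 + \left(\left(r^{2} + r^{2}\right) - 56\right) = -9 + \left(2 r^{2} - 56\right) = -9 + \left(-56 + 2 r^{2}\right) = -65 + 2 r^{2}$)
$\frac{262363 - 67012}{-151407 + B{\left(-544 \right)}} = \frac{262363 - 67012}{-151407 - \left(65 - 2 \left(-544\right)^{2}\right)} = \frac{195351}{-151407 + \left(-65 + 2 \cdot 295936\right)} = \frac{195351}{-151407 + \left(-65 + 591872\right)} = \frac{195351}{-151407 + 591807} = \frac{195351}{440400} = 195351 \cdot \frac{1}{440400} = \frac{65117}{146800}$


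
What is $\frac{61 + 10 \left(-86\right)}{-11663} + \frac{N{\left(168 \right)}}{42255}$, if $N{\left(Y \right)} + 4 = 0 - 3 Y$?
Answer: $\frac{27836941}{492820065} \approx 0.056485$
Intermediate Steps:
$N{\left(Y \right)} = -4 - 3 Y$ ($N{\left(Y \right)} = -4 + \left(0 - 3 Y\right) = -4 - 3 Y$)
$\frac{61 + 10 \left(-86\right)}{-11663} + \frac{N{\left(168 \right)}}{42255} = \frac{61 + 10 \left(-86\right)}{-11663} + \frac{-4 - 504}{42255} = \left(61 - 860\right) \left(- \frac{1}{11663}\right) + \left(-4 - 504\right) \frac{1}{42255} = \left(-799\right) \left(- \frac{1}{11663}\right) - \frac{508}{42255} = \frac{799}{11663} - \frac{508}{42255} = \frac{27836941}{492820065}$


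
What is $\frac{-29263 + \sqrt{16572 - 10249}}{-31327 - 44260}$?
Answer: $\frac{29263}{75587} - \frac{\sqrt{6323}}{75587} \approx 0.38609$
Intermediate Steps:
$\frac{-29263 + \sqrt{16572 - 10249}}{-31327 - 44260} = \frac{-29263 + \sqrt{6323}}{-75587} = \left(-29263 + \sqrt{6323}\right) \left(- \frac{1}{75587}\right) = \frac{29263}{75587} - \frac{\sqrt{6323}}{75587}$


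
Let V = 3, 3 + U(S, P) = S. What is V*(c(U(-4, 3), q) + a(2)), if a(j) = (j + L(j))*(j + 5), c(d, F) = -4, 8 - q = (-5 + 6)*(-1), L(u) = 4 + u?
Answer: 156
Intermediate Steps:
U(S, P) = -3 + S
q = 9 (q = 8 - (-5 + 6)*(-1) = 8 - (-1) = 8 - 1*(-1) = 8 + 1 = 9)
a(j) = (4 + 2*j)*(5 + j) (a(j) = (j + (4 + j))*(j + 5) = (4 + 2*j)*(5 + j))
V*(c(U(-4, 3), q) + a(2)) = 3*(-4 + (20 + 2*2**2 + 14*2)) = 3*(-4 + (20 + 2*4 + 28)) = 3*(-4 + (20 + 8 + 28)) = 3*(-4 + 56) = 3*52 = 156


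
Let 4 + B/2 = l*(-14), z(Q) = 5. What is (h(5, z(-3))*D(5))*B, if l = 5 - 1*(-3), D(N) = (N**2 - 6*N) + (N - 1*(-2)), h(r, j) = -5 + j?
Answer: 0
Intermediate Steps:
D(N) = 2 + N**2 - 5*N (D(N) = (N**2 - 6*N) + (N + 2) = (N**2 - 6*N) + (2 + N) = 2 + N**2 - 5*N)
l = 8 (l = 5 + 3 = 8)
B = -232 (B = -8 + 2*(8*(-14)) = -8 + 2*(-112) = -8 - 224 = -232)
(h(5, z(-3))*D(5))*B = ((-5 + 5)*(2 + 5**2 - 5*5))*(-232) = (0*(2 + 25 - 25))*(-232) = (0*2)*(-232) = 0*(-232) = 0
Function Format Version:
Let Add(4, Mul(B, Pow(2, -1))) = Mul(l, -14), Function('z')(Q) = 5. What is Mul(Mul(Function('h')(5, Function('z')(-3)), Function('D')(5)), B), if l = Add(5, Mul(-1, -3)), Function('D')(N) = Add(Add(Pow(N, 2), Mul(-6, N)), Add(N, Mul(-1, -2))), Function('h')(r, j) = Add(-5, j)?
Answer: 0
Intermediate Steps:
Function('D')(N) = Add(2, Pow(N, 2), Mul(-5, N)) (Function('D')(N) = Add(Add(Pow(N, 2), Mul(-6, N)), Add(N, 2)) = Add(Add(Pow(N, 2), Mul(-6, N)), Add(2, N)) = Add(2, Pow(N, 2), Mul(-5, N)))
l = 8 (l = Add(5, 3) = 8)
B = -232 (B = Add(-8, Mul(2, Mul(8, -14))) = Add(-8, Mul(2, -112)) = Add(-8, -224) = -232)
Mul(Mul(Function('h')(5, Function('z')(-3)), Function('D')(5)), B) = Mul(Mul(Add(-5, 5), Add(2, Pow(5, 2), Mul(-5, 5))), -232) = Mul(Mul(0, Add(2, 25, -25)), -232) = Mul(Mul(0, 2), -232) = Mul(0, -232) = 0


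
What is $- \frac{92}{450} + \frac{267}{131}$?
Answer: $\frac{54049}{29475} \approx 1.8337$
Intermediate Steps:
$- \frac{92}{450} + \frac{267}{131} = \left(-92\right) \frac{1}{450} + 267 \cdot \frac{1}{131} = - \frac{46}{225} + \frac{267}{131} = \frac{54049}{29475}$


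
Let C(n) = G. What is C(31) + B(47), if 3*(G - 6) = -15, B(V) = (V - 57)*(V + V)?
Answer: -939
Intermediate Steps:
B(V) = 2*V*(-57 + V) (B(V) = (-57 + V)*(2*V) = 2*V*(-57 + V))
G = 1 (G = 6 + (⅓)*(-15) = 6 - 5 = 1)
C(n) = 1
C(31) + B(47) = 1 + 2*47*(-57 + 47) = 1 + 2*47*(-10) = 1 - 940 = -939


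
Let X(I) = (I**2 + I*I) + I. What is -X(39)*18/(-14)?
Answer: 27729/7 ≈ 3961.3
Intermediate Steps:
X(I) = I + 2*I**2 (X(I) = (I**2 + I**2) + I = 2*I**2 + I = I + 2*I**2)
-X(39)*18/(-14) = -39*(1 + 2*39)*18/(-14) = -39*(1 + 78)*18*(-1/14) = -39*79*(-9)/7 = -3081*(-9)/7 = -1*(-27729/7) = 27729/7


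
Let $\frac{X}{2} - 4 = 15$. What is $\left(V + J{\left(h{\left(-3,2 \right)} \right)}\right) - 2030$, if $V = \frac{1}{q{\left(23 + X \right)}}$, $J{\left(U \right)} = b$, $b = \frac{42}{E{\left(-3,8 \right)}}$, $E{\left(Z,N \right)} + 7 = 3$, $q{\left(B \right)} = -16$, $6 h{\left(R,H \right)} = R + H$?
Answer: $- \frac{32649}{16} \approx -2040.6$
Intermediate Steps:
$X = 38$ ($X = 8 + 2 \cdot 15 = 8 + 30 = 38$)
$h{\left(R,H \right)} = \frac{H}{6} + \frac{R}{6}$ ($h{\left(R,H \right)} = \frac{R + H}{6} = \frac{H + R}{6} = \frac{H}{6} + \frac{R}{6}$)
$E{\left(Z,N \right)} = -4$ ($E{\left(Z,N \right)} = -7 + 3 = -4$)
$b = - \frac{21}{2}$ ($b = \frac{42}{-4} = 42 \left(- \frac{1}{4}\right) = - \frac{21}{2} \approx -10.5$)
$J{\left(U \right)} = - \frac{21}{2}$
$V = - \frac{1}{16}$ ($V = \frac{1}{-16} = - \frac{1}{16} \approx -0.0625$)
$\left(V + J{\left(h{\left(-3,2 \right)} \right)}\right) - 2030 = \left(- \frac{1}{16} - \frac{21}{2}\right) - 2030 = - \frac{169}{16} - 2030 = - \frac{32649}{16}$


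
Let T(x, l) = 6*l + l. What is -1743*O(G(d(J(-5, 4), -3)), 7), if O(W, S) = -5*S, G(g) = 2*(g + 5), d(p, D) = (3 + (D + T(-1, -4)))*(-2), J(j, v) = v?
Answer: 61005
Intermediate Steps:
T(x, l) = 7*l
d(p, D) = 50 - 2*D (d(p, D) = (3 + (D + 7*(-4)))*(-2) = (3 + (D - 28))*(-2) = (3 + (-28 + D))*(-2) = (-25 + D)*(-2) = 50 - 2*D)
G(g) = 10 + 2*g (G(g) = 2*(5 + g) = 10 + 2*g)
-1743*O(G(d(J(-5, 4), -3)), 7) = -(-8715)*7 = -1743*(-35) = 61005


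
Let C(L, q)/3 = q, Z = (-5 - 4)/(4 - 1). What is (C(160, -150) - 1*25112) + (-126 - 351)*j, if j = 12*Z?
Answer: -8390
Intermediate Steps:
Z = -3 (Z = -9/3 = -9*⅓ = -3)
C(L, q) = 3*q
j = -36 (j = 12*(-3) = -36)
(C(160, -150) - 1*25112) + (-126 - 351)*j = (3*(-150) - 1*25112) + (-126 - 351)*(-36) = (-450 - 25112) - 477*(-36) = -25562 + 17172 = -8390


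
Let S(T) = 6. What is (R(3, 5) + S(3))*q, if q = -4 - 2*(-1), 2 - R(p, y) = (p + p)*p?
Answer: 20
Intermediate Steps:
R(p, y) = 2 - 2*p**2 (R(p, y) = 2 - (p + p)*p = 2 - 2*p*p = 2 - 2*p**2)
q = -2 (q = -4 + 2 = -2)
(R(3, 5) + S(3))*q = ((2 - 2*3**2) + 6)*(-2) = ((2 - 2*9) + 6)*(-2) = ((2 - 18) + 6)*(-2) = (-16 + 6)*(-2) = -10*(-2) = 20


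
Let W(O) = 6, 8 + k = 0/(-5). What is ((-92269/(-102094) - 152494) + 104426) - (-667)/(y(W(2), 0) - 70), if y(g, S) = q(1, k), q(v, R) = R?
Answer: -95710585573/1990833 ≈ -48076.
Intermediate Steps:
k = -8 (k = -8 + 0/(-5) = -8 + 0*(-1/5) = -8 + 0 = -8)
y(g, S) = -8
((-92269/(-102094) - 152494) + 104426) - (-667)/(y(W(2), 0) - 70) = ((-92269/(-102094) - 152494) + 104426) - (-667)/(-8 - 70) = ((-92269*(-1/102094) - 152494) + 104426) - (-667)/(-78) = ((92269/102094 - 152494) + 104426) - (-667)*(-1)/78 = (-15568630167/102094 + 104426) - 1*667/78 = -4907362123/102094 - 667/78 = -95710585573/1990833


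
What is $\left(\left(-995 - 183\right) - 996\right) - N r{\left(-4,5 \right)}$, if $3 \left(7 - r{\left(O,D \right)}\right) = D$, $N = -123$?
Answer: $-1518$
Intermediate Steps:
$r{\left(O,D \right)} = 7 - \frac{D}{3}$
$\left(\left(-995 - 183\right) - 996\right) - N r{\left(-4,5 \right)} = \left(\left(-995 - 183\right) - 996\right) - - 123 \left(7 - \frac{5}{3}\right) = \left(-1178 - 996\right) - - 123 \left(7 - \frac{5}{3}\right) = -2174 - \left(-123\right) \frac{16}{3} = -2174 - -656 = -2174 + 656 = -1518$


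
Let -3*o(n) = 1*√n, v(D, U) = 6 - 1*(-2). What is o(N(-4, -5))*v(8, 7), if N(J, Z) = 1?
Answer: -8/3 ≈ -2.6667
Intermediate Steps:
v(D, U) = 8 (v(D, U) = 6 + 2 = 8)
o(n) = -√n/3
o(N(-4, -5))*v(8, 7) = -√1/3*8 = -⅓*1*8 = -⅓*8 = -8/3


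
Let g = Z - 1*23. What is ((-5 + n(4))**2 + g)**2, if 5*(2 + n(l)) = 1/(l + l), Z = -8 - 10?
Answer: 149842081/2560000 ≈ 58.532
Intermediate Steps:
Z = -18
n(l) = -2 + 1/(10*l) (n(l) = -2 + 1/(5*(l + l)) = -2 + 1/(5*((2*l))) = -2 + (1/(2*l))/5 = -2 + 1/(10*l))
g = -41 (g = -18 - 1*23 = -18 - 23 = -41)
((-5 + n(4))**2 + g)**2 = ((-5 + (-2 + (1/10)/4))**2 - 41)**2 = ((-5 + (-2 + (1/10)*(1/4)))**2 - 41)**2 = ((-5 + (-2 + 1/40))**2 - 41)**2 = ((-5 - 79/40)**2 - 41)**2 = ((-279/40)**2 - 41)**2 = (77841/1600 - 41)**2 = (12241/1600)**2 = 149842081/2560000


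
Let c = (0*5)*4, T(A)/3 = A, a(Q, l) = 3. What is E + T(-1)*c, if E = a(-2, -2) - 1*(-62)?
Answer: 65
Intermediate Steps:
T(A) = 3*A
c = 0 (c = 0*4 = 0)
E = 65 (E = 3 - 1*(-62) = 3 + 62 = 65)
E + T(-1)*c = 65 + (3*(-1))*0 = 65 - 3*0 = 65 + 0 = 65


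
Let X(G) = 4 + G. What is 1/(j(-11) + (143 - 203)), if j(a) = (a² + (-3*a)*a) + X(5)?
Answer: -1/293 ≈ -0.0034130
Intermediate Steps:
j(a) = 9 - 2*a² (j(a) = (a² + (-3*a)*a) + (4 + 5) = (a² - 3*a²) + 9 = -2*a² + 9 = 9 - 2*a²)
1/(j(-11) + (143 - 203)) = 1/((9 - 2*(-11)²) + (143 - 203)) = 1/((9 - 2*121) - 60) = 1/((9 - 242) - 60) = 1/(-233 - 60) = 1/(-293) = -1/293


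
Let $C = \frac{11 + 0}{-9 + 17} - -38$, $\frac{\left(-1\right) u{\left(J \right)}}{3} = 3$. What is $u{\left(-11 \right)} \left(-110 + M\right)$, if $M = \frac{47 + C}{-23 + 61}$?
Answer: $\frac{294741}{304} \approx 969.54$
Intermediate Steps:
$u{\left(J \right)} = -9$ ($u{\left(J \right)} = \left(-3\right) 3 = -9$)
$C = \frac{315}{8}$ ($C = \frac{11}{8} + 38 = \frac{315}{8} \approx 39.375$)
$M = \frac{691}{304}$ ($M = \frac{47 + \frac{315}{8}}{-23 + 61} = \frac{691}{8 \cdot 38} = \frac{691}{8} \cdot \frac{1}{38} = \frac{691}{304} \approx 2.273$)
$u{\left(-11 \right)} \left(-110 + M\right) = - 9 \left(-110 + \frac{691}{304}\right) = \left(-9\right) \left(- \frac{32749}{304}\right) = \frac{294741}{304}$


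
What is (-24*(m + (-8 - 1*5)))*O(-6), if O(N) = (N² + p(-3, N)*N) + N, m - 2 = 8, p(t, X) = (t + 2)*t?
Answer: 864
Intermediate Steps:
p(t, X) = t*(2 + t) (p(t, X) = (2 + t)*t = t*(2 + t))
m = 10 (m = 2 + 8 = 10)
O(N) = N² + 4*N (O(N) = (N² + (-3*(2 - 3))*N) + N = (N² + (-3*(-1))*N) + N = (N² + 3*N) + N = N² + 4*N)
(-24*(m + (-8 - 1*5)))*O(-6) = (-24*(10 + (-8 - 1*5)))*(-6*(4 - 6)) = (-24*(10 + (-8 - 5)))*(-6*(-2)) = -24*(10 - 13)*12 = -24*(-3)*12 = 72*12 = 864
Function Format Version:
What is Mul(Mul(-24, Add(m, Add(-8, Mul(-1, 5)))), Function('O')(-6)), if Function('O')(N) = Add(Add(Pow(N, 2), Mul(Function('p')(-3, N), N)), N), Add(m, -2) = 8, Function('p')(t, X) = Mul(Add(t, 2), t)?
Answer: 864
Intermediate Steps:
Function('p')(t, X) = Mul(t, Add(2, t)) (Function('p')(t, X) = Mul(Add(2, t), t) = Mul(t, Add(2, t)))
m = 10 (m = Add(2, 8) = 10)
Function('O')(N) = Add(Pow(N, 2), Mul(4, N)) (Function('O')(N) = Add(Add(Pow(N, 2), Mul(Mul(-3, Add(2, -3)), N)), N) = Add(Add(Pow(N, 2), Mul(Mul(-3, -1), N)), N) = Add(Add(Pow(N, 2), Mul(3, N)), N) = Add(Pow(N, 2), Mul(4, N)))
Mul(Mul(-24, Add(m, Add(-8, Mul(-1, 5)))), Function('O')(-6)) = Mul(Mul(-24, Add(10, Add(-8, Mul(-1, 5)))), Mul(-6, Add(4, -6))) = Mul(Mul(-24, Add(10, Add(-8, -5))), Mul(-6, -2)) = Mul(Mul(-24, Add(10, -13)), 12) = Mul(Mul(-24, -3), 12) = Mul(72, 12) = 864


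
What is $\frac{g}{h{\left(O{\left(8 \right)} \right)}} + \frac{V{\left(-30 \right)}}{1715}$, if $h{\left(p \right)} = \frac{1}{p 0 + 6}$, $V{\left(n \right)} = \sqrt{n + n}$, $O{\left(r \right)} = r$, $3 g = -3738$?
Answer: $-7476 + \frac{2 i \sqrt{15}}{1715} \approx -7476.0 + 0.0045166 i$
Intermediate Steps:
$g = -1246$ ($g = \frac{1}{3} \left(-3738\right) = -1246$)
$V{\left(n \right)} = \sqrt{2} \sqrt{n}$ ($V{\left(n \right)} = \sqrt{2 n} = \sqrt{2} \sqrt{n}$)
$h{\left(p \right)} = \frac{1}{6}$ ($h{\left(p \right)} = \frac{1}{0 + 6} = \frac{1}{6}$)
$\frac{g}{h{\left(O{\left(8 \right)} \right)}} + \frac{V{\left(-30 \right)}}{1715} = - 1246 \frac{1}{\frac{1}{6}} + \frac{\sqrt{2} \sqrt{-30}}{1715} = \left(-1246\right) 6 + \sqrt{2} i \sqrt{30} \cdot \frac{1}{1715} = -7476 + 2 i \sqrt{15} \cdot \frac{1}{1715} = -7476 + \frac{2 i \sqrt{15}}{1715}$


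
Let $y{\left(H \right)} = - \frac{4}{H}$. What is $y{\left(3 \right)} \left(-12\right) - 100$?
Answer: $-84$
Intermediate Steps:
$y{\left(3 \right)} \left(-12\right) - 100 = - \frac{4}{3} \left(-12\right) - 100 = \left(-4\right) \frac{1}{3} \left(-12\right) - 100 = \left(- \frac{4}{3}\right) \left(-12\right) - 100 = 16 - 100 = -84$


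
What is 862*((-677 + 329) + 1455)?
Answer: 954234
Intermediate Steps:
862*((-677 + 329) + 1455) = 862*(-348 + 1455) = 862*1107 = 954234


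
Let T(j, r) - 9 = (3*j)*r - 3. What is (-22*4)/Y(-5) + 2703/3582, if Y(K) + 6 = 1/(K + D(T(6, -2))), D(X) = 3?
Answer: 221857/15522 ≈ 14.293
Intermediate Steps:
T(j, r) = 6 + 3*j*r (T(j, r) = 9 + ((3*j)*r - 3) = 9 + (3*j*r - 3) = 9 + (-3 + 3*j*r) = 6 + 3*j*r)
Y(K) = -6 + 1/(3 + K) (Y(K) = -6 + 1/(K + 3) = -6 + 1/(3 + K))
(-22*4)/Y(-5) + 2703/3582 = (-22*4)/(((-17 - 6*(-5))/(3 - 5))) + 2703/3582 = -88*(-2/(-17 + 30)) + 2703*(1/3582) = -88/((-½*13)) + 901/1194 = -88/(-13/2) + 901/1194 = -88*(-2/13) + 901/1194 = 176/13 + 901/1194 = 221857/15522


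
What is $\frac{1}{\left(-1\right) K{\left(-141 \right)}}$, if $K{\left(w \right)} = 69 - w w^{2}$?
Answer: $- \frac{1}{2803290} \approx -3.5672 \cdot 10^{-7}$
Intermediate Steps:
$K{\left(w \right)} = 69 - w^{3}$
$\frac{1}{\left(-1\right) K{\left(-141 \right)}} = \frac{1}{\left(-1\right) \left(69 - \left(-141\right)^{3}\right)} = \frac{1}{\left(-1\right) \left(69 - -2803221\right)} = \frac{1}{\left(-1\right) \left(69 + 2803221\right)} = \frac{1}{\left(-1\right) 2803290} = \frac{1}{-2803290} = - \frac{1}{2803290}$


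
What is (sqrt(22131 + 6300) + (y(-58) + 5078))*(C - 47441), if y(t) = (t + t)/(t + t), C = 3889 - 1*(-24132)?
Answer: -98634180 - 524340*sqrt(39) ≈ -1.0191e+8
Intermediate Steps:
C = 28021 (C = 3889 + 24132 = 28021)
y(t) = 1 (y(t) = (2*t)/((2*t)) = (2*t)*(1/(2*t)) = 1)
(sqrt(22131 + 6300) + (y(-58) + 5078))*(C - 47441) = (sqrt(22131 + 6300) + (1 + 5078))*(28021 - 47441) = (sqrt(28431) + 5079)*(-19420) = (27*sqrt(39) + 5079)*(-19420) = (5079 + 27*sqrt(39))*(-19420) = -98634180 - 524340*sqrt(39)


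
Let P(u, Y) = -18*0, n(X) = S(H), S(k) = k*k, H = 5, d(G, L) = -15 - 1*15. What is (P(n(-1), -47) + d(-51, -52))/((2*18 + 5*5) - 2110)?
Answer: 10/683 ≈ 0.014641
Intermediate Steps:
d(G, L) = -30 (d(G, L) = -15 - 15 = -30)
S(k) = k**2
n(X) = 25 (n(X) = 5**2 = 25)
P(u, Y) = 0
(P(n(-1), -47) + d(-51, -52))/((2*18 + 5*5) - 2110) = (0 - 30)/((2*18 + 5*5) - 2110) = -30/((36 + 25) - 2110) = -30/(61 - 2110) = -30/(-2049) = -30*(-1/2049) = 10/683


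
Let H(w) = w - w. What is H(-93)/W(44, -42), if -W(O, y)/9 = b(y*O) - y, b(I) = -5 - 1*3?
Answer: 0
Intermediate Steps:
b(I) = -8 (b(I) = -5 - 3 = -8)
W(O, y) = 72 + 9*y (W(O, y) = -9*(-8 - y) = 72 + 9*y)
H(w) = 0
H(-93)/W(44, -42) = 0/(72 + 9*(-42)) = 0/(72 - 378) = 0/(-306) = 0*(-1/306) = 0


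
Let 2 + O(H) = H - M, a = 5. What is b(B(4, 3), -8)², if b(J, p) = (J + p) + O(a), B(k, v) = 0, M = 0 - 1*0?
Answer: 25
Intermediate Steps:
M = 0 (M = 0 + 0 = 0)
O(H) = -2 + H (O(H) = -2 + (H - 1*0) = -2 + (H + 0) = -2 + H)
b(J, p) = 3 + J + p (b(J, p) = (J + p) + (-2 + 5) = (J + p) + 3 = 3 + J + p)
b(B(4, 3), -8)² = (3 + 0 - 8)² = (-5)² = 25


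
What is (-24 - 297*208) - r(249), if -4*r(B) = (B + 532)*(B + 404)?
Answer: 262793/4 ≈ 65698.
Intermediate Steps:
r(B) = -(404 + B)*(532 + B)/4 (r(B) = -(B + 532)*(B + 404)/4 = -(532 + B)*(404 + B)/4 = -(404 + B)*(532 + B)/4)
(-24 - 297*208) - r(249) = (-24 - 297*208) - (-53732 - 234*249 - ¼*249²) = (-24 - 61776) - (-53732 - 58266 - ¼*62001) = -61800 - (-53732 - 58266 - 62001/4) = -61800 - 1*(-509993/4) = -61800 + 509993/4 = 262793/4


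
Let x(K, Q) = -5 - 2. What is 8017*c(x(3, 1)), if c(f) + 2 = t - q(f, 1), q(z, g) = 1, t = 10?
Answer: 56119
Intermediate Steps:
x(K, Q) = -7
c(f) = 7 (c(f) = -2 + (10 - 1*1) = -2 + (10 - 1) = -2 + 9 = 7)
8017*c(x(3, 1)) = 8017*7 = 56119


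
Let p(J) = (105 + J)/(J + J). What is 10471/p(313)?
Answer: 3277423/209 ≈ 15681.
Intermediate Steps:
p(J) = (105 + J)/(2*J) (p(J) = (105 + J)/((2*J)) = (105 + J)*(1/(2*J)) = (105 + J)/(2*J))
10471/p(313) = 10471/(((1/2)*(105 + 313)/313)) = 10471/(((1/2)*(1/313)*418)) = 10471/(209/313) = 10471*(313/209) = 3277423/209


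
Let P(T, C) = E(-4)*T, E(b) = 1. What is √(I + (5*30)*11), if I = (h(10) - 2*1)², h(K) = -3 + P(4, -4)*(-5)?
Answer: 5*√91 ≈ 47.697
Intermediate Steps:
P(T, C) = T (P(T, C) = 1*T = T)
h(K) = -23 (h(K) = -3 + 4*(-5) = -3 - 20 = -23)
I = 625 (I = (-23 - 2*1)² = (-23 - 2)² = (-25)² = 625)
√(I + (5*30)*11) = √(625 + (5*30)*11) = √(625 + 150*11) = √(625 + 1650) = √2275 = 5*√91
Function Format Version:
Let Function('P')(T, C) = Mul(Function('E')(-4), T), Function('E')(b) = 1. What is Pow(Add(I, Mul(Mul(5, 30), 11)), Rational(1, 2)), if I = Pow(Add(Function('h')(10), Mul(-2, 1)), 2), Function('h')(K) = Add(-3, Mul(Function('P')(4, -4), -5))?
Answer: Mul(5, Pow(91, Rational(1, 2))) ≈ 47.697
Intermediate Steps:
Function('P')(T, C) = T (Function('P')(T, C) = Mul(1, T) = T)
Function('h')(K) = -23 (Function('h')(K) = Add(-3, Mul(4, -5)) = Add(-3, -20) = -23)
I = 625 (I = Pow(Add(-23, Mul(-2, 1)), 2) = Pow(Add(-23, -2), 2) = Pow(-25, 2) = 625)
Pow(Add(I, Mul(Mul(5, 30), 11)), Rational(1, 2)) = Pow(Add(625, Mul(Mul(5, 30), 11)), Rational(1, 2)) = Pow(Add(625, Mul(150, 11)), Rational(1, 2)) = Pow(Add(625, 1650), Rational(1, 2)) = Pow(2275, Rational(1, 2)) = Mul(5, Pow(91, Rational(1, 2)))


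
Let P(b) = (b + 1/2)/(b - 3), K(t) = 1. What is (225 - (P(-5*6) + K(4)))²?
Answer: 216825625/4356 ≈ 49776.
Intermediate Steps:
P(b) = (½ + b)/(-3 + b) (P(b) = (b + ½)/(-3 + b) = (½ + b)/(-3 + b))
(225 - (P(-5*6) + K(4)))² = (225 - ((½ - 5*6)/(-3 - 5*6) + 1))² = (225 - ((½ - 30)/(-3 - 30) + 1))² = (225 - (-59/2/(-33) + 1))² = (225 - (-1/33*(-59/2) + 1))² = (225 - (59/66 + 1))² = (225 - 1*125/66)² = (225 - 125/66)² = (14725/66)² = 216825625/4356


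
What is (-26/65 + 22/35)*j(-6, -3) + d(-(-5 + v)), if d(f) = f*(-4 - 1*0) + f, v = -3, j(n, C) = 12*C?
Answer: -1128/35 ≈ -32.229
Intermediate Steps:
d(f) = -3*f (d(f) = f*(-4 + 0) + f = f*(-4) + f = -4*f + f = -3*f)
(-26/65 + 22/35)*j(-6, -3) + d(-(-5 + v)) = (-26/65 + 22/35)*(12*(-3)) - (-3)*(-5 - 3) = (-26*1/65 + 22*(1/35))*(-36) - (-3)*(-8) = (-2/5 + 22/35)*(-36) - 3*8 = (8/35)*(-36) - 24 = -288/35 - 24 = -1128/35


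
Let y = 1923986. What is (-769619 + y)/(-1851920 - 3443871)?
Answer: -1154367/5295791 ≈ -0.21798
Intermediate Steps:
(-769619 + y)/(-1851920 - 3443871) = (-769619 + 1923986)/(-1851920 - 3443871) = 1154367/(-5295791) = 1154367*(-1/5295791) = -1154367/5295791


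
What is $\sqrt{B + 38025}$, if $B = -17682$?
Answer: $\sqrt{20343} \approx 142.63$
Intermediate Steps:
$\sqrt{B + 38025} = \sqrt{-17682 + 38025} = \sqrt{20343}$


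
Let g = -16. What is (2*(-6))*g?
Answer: 192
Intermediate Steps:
(2*(-6))*g = (2*(-6))*(-16) = -12*(-16) = 192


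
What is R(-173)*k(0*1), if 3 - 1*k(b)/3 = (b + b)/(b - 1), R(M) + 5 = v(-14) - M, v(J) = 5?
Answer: 1557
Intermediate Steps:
R(M) = -M (R(M) = -5 + (5 - M) = -M)
k(b) = 9 - 6*b/(-1 + b) (k(b) = 9 - 3*(b + b)/(b - 1) = 9 - 3*2*b/(-1 + b) = 9 - 6*b/(-1 + b))
R(-173)*k(0*1) = (-1*(-173))*(3*(-3 + 0*1)/(-1 + 0*1)) = 173*(3*(-3 + 0)/(-1 + 0)) = 173*(3*(-3)/(-1)) = 173*(3*(-1)*(-3)) = 173*9 = 1557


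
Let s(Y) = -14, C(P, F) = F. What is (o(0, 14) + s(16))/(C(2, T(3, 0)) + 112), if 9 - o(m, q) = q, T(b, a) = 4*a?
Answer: -19/112 ≈ -0.16964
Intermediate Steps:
o(m, q) = 9 - q
(o(0, 14) + s(16))/(C(2, T(3, 0)) + 112) = ((9 - 1*14) - 14)/(4*0 + 112) = ((9 - 14) - 14)/(0 + 112) = (-5 - 14)/112 = -19*1/112 = -19/112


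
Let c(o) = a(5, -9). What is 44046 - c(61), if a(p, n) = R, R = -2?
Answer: 44048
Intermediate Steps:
a(p, n) = -2
c(o) = -2
44046 - c(61) = 44046 - 1*(-2) = 44046 + 2 = 44048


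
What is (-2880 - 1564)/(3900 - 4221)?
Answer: 4444/321 ≈ 13.844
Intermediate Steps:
(-2880 - 1564)/(3900 - 4221) = -4444/(-321) = -4444*(-1/321) = 4444/321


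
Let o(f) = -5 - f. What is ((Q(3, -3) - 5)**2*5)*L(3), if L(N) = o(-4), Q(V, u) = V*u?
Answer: -980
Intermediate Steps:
L(N) = -1 (L(N) = -5 - 1*(-4) = -5 + 4 = -1)
((Q(3, -3) - 5)**2*5)*L(3) = ((3*(-3) - 5)**2*5)*(-1) = ((-9 - 5)**2*5)*(-1) = ((-14)**2*5)*(-1) = (196*5)*(-1) = 980*(-1) = -980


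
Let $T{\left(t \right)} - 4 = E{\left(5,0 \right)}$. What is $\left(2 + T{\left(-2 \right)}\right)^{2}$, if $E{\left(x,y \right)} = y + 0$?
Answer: $36$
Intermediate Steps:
$E{\left(x,y \right)} = y$
$T{\left(t \right)} = 4$ ($T{\left(t \right)} = 4 + 0 = 4$)
$\left(2 + T{\left(-2 \right)}\right)^{2} = \left(2 + 4\right)^{2} = 6^{2} = 36$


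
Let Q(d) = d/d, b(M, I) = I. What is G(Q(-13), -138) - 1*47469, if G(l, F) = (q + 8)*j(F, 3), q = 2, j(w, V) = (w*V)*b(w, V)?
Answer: -59889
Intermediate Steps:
j(w, V) = w*V**2 (j(w, V) = (w*V)*V = (V*w)*V = w*V**2)
Q(d) = 1
G(l, F) = 90*F (G(l, F) = (2 + 8)*(F*3**2) = 10*(F*9) = 10*(9*F) = 90*F)
G(Q(-13), -138) - 1*47469 = 90*(-138) - 1*47469 = -12420 - 47469 = -59889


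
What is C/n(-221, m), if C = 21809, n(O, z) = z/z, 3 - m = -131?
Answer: 21809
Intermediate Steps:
m = 134 (m = 3 - 1*(-131) = 3 + 131 = 134)
n(O, z) = 1
C/n(-221, m) = 21809/1 = 21809*1 = 21809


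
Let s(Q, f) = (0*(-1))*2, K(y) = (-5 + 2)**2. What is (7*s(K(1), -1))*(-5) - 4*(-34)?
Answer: 136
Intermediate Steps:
K(y) = 9 (K(y) = (-3)**2 = 9)
s(Q, f) = 0 (s(Q, f) = 0*2 = 0)
(7*s(K(1), -1))*(-5) - 4*(-34) = (7*0)*(-5) - 4*(-34) = 0*(-5) + 136 = 0 + 136 = 136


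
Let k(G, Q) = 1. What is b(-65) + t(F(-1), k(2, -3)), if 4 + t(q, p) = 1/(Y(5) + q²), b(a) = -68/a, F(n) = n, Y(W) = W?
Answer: -1087/390 ≈ -2.7872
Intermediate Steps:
t(q, p) = -4 + 1/(5 + q²)
b(-65) + t(F(-1), k(2, -3)) = -68/(-65) + (-19 - 4*(-1)²)/(5 + (-1)²) = -68*(-1/65) + (-19 - 4*1)/(5 + 1) = 68/65 + (-19 - 4)/6 = 68/65 + (⅙)*(-23) = 68/65 - 23/6 = -1087/390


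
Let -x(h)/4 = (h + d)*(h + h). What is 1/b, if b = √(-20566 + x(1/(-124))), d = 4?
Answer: -31*I*√79054714/39527357 ≈ -0.0069731*I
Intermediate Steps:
x(h) = -8*h*(4 + h) (x(h) = -4*(h + 4)*(h + h) = -4*(4 + h)*2*h = -8*h*(4 + h))
b = I*√79054714/62 (b = √(-20566 - 8*(4 + 1/(-124))/(-124)) = √(-20566 - 8*(-1/124)*(4 - 1/124)) = √(-20566 - 8*(-1/124)*495/124) = √(-20566 + 495/1922) = √(-39527357/1922) = I*√79054714/62 ≈ 143.41*I)
1/b = 1/(I*√79054714/62) = -31*I*√79054714/39527357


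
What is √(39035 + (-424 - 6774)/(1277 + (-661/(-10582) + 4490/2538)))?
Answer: √11510044859897221921458815/17172863965 ≈ 197.56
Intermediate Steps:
√(39035 + (-424 - 6774)/(1277 + (-661/(-10582) + 4490/2538))) = √(39035 - 7198/(1277 + (-661*(-1/10582) + 4490*(1/2538)))) = √(39035 - 7198/(1277 + (661/10582 + 2245/1269))) = √(39035 - 7198/(1277 + 24595399/13428558)) = √(39035 - 7198/17172863965/13428558) = √(39035 - 7198*13428558/17172863965) = √(39035 - 96658760484/17172863965) = √(670246086113291/17172863965) = √11510044859897221921458815/17172863965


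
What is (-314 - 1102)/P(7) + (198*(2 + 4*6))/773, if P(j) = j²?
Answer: -842316/37877 ≈ -22.238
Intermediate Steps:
(-314 - 1102)/P(7) + (198*(2 + 4*6))/773 = (-314 - 1102)/(7²) + (198*(2 + 4*6))/773 = -1416/49 + (198*(2 + 24))*(1/773) = -1416*1/49 + (198*26)*(1/773) = -1416/49 + 5148*(1/773) = -1416/49 + 5148/773 = -842316/37877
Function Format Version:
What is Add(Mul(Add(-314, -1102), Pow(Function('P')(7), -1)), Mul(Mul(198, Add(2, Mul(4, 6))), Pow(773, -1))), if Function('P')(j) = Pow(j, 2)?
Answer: Rational(-842316, 37877) ≈ -22.238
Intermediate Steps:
Add(Mul(Add(-314, -1102), Pow(Function('P')(7), -1)), Mul(Mul(198, Add(2, Mul(4, 6))), Pow(773, -1))) = Add(Mul(Add(-314, -1102), Pow(Pow(7, 2), -1)), Mul(Mul(198, Add(2, Mul(4, 6))), Pow(773, -1))) = Add(Mul(-1416, Pow(49, -1)), Mul(Mul(198, Add(2, 24)), Rational(1, 773))) = Add(Mul(-1416, Rational(1, 49)), Mul(Mul(198, 26), Rational(1, 773))) = Add(Rational(-1416, 49), Mul(5148, Rational(1, 773))) = Add(Rational(-1416, 49), Rational(5148, 773)) = Rational(-842316, 37877)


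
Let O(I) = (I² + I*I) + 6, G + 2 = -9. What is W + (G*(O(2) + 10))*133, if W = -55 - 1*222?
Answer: -35389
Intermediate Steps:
G = -11 (G = -2 - 9 = -11)
W = -277 (W = -55 - 222 = -277)
O(I) = 6 + 2*I² (O(I) = (I² + I²) + 6 = 2*I² + 6 = 6 + 2*I²)
W + (G*(O(2) + 10))*133 = -277 - 11*((6 + 2*2²) + 10)*133 = -277 - 11*((6 + 2*4) + 10)*133 = -277 - 11*((6 + 8) + 10)*133 = -277 - 11*(14 + 10)*133 = -277 - 11*24*133 = -277 - 264*133 = -277 - 35112 = -35389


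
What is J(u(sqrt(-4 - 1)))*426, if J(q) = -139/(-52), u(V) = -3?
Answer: 29607/26 ≈ 1138.7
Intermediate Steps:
J(q) = 139/52 (J(q) = -139*(-1/52) = 139/52)
J(u(sqrt(-4 - 1)))*426 = (139/52)*426 = 29607/26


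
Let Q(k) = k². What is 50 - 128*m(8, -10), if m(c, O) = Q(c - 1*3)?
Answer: -3150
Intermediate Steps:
m(c, O) = (-3 + c)² (m(c, O) = (c - 1*3)² = (c - 3)² = (-3 + c)²)
50 - 128*m(8, -10) = 50 - 128*(-3 + 8)² = 50 - 128*5² = 50 - 128*25 = 50 - 3200 = -3150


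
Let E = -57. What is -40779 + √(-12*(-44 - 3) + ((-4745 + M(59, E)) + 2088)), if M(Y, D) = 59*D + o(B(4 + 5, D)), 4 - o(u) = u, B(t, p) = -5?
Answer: -40779 + I*√5447 ≈ -40779.0 + 73.804*I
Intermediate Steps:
o(u) = 4 - u
M(Y, D) = 9 + 59*D (M(Y, D) = 59*D + (4 - 1*(-5)) = 59*D + (4 + 5) = 59*D + 9 = 9 + 59*D)
-40779 + √(-12*(-44 - 3) + ((-4745 + M(59, E)) + 2088)) = -40779 + √(-12*(-44 - 3) + ((-4745 + (9 + 59*(-57))) + 2088)) = -40779 + √(-12*(-47) + ((-4745 + (9 - 3363)) + 2088)) = -40779 + √(564 + ((-4745 - 3354) + 2088)) = -40779 + √(564 + (-8099 + 2088)) = -40779 + √(564 - 6011) = -40779 + √(-5447) = -40779 + I*√5447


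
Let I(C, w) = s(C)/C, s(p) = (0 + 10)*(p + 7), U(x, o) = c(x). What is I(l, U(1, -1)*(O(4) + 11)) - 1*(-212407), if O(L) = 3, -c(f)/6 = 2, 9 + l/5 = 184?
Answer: 5310427/25 ≈ 2.1242e+5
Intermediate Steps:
l = 875 (l = -45 + 5*184 = -45 + 920 = 875)
c(f) = -12 (c(f) = -6*2 = -12)
U(x, o) = -12
s(p) = 70 + 10*p (s(p) = 10*(7 + p) = 70 + 10*p)
I(C, w) = (70 + 10*C)/C
I(l, U(1, -1)*(O(4) + 11)) - 1*(-212407) = (10 + 70/875) - 1*(-212407) = (10 + 70*(1/875)) + 212407 = (10 + 2/25) + 212407 = 252/25 + 212407 = 5310427/25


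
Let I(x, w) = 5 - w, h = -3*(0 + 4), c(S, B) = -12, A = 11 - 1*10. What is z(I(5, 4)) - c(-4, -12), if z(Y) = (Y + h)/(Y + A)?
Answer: 13/2 ≈ 6.5000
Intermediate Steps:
A = 1 (A = 11 - 10 = 1)
h = -12 (h = -3*4 = -12)
z(Y) = (-12 + Y)/(1 + Y) (z(Y) = (Y - 12)/(Y + 1) = (-12 + Y)/(1 + Y))
z(I(5, 4)) - c(-4, -12) = (-12 + (5 - 1*4))/(1 + (5 - 1*4)) - 1*(-12) = (-12 + (5 - 4))/(1 + (5 - 4)) + 12 = (-12 + 1)/(1 + 1) + 12 = -11/2 + 12 = 13/2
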